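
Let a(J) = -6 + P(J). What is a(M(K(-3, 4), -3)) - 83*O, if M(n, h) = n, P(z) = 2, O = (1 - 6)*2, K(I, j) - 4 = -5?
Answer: 826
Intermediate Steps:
K(I, j) = -1 (K(I, j) = 4 - 5 = -1)
O = -10 (O = -5*2 = -10)
a(J) = -4 (a(J) = -6 + 2 = -4)
a(M(K(-3, 4), -3)) - 83*O = -4 - 83*(-10) = -4 + 830 = 826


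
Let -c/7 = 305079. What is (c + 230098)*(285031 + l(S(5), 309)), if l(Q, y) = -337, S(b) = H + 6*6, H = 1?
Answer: -542471605770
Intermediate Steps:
S(b) = 37 (S(b) = 1 + 6*6 = 1 + 36 = 37)
c = -2135553 (c = -7*305079 = -2135553)
(c + 230098)*(285031 + l(S(5), 309)) = (-2135553 + 230098)*(285031 - 337) = -1905455*284694 = -542471605770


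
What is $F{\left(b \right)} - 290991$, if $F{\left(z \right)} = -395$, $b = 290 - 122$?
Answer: $-291386$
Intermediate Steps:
$b = 168$ ($b = 290 - 122 = 168$)
$F{\left(b \right)} - 290991 = -395 - 290991 = -291386$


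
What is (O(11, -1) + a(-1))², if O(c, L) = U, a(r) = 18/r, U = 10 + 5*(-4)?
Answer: 784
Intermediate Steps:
U = -10 (U = 10 - 20 = -10)
O(c, L) = -10
(O(11, -1) + a(-1))² = (-10 + 18/(-1))² = (-10 + 18*(-1))² = (-10 - 18)² = (-28)² = 784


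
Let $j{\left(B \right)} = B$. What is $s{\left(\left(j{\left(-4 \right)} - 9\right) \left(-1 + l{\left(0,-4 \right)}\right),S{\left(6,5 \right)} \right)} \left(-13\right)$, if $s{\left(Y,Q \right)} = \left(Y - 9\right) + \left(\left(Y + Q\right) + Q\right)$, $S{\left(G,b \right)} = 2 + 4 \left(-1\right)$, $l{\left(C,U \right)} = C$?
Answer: $-169$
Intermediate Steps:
$S{\left(G,b \right)} = -2$ ($S{\left(G,b \right)} = 2 - 4 = -2$)
$s{\left(Y,Q \right)} = -9 + 2 Q + 2 Y$ ($s{\left(Y,Q \right)} = \left(-9 + Y\right) + \left(\left(Q + Y\right) + Q\right) = \left(-9 + Y\right) + \left(Y + 2 Q\right) = -9 + 2 Q + 2 Y$)
$s{\left(\left(j{\left(-4 \right)} - 9\right) \left(-1 + l{\left(0,-4 \right)}\right),S{\left(6,5 \right)} \right)} \left(-13\right) = \left(-9 + 2 \left(-2\right) + 2 \left(-4 - 9\right) \left(-1 + 0\right)\right) \left(-13\right) = \left(-9 - 4 + 2 \left(\left(-13\right) \left(-1\right)\right)\right) \left(-13\right) = \left(-9 - 4 + 2 \cdot 13\right) \left(-13\right) = \left(-9 - 4 + 26\right) \left(-13\right) = 13 \left(-13\right) = -169$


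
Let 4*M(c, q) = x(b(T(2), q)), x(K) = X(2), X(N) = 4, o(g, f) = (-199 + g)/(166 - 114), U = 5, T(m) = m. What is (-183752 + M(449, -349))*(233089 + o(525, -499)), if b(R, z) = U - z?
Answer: -1113618709227/26 ≈ -4.2832e+10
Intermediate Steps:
o(g, f) = -199/52 + g/52 (o(g, f) = (-199 + g)/52 = (-199 + g)*(1/52) = -199/52 + g/52)
b(R, z) = 5 - z
x(K) = 4
M(c, q) = 1 (M(c, q) = (¼)*4 = 1)
(-183752 + M(449, -349))*(233089 + o(525, -499)) = (-183752 + 1)*(233089 + (-199/52 + (1/52)*525)) = -183751*(233089 + (-199/52 + 525/52)) = -183751*(233089 + 163/26) = -183751*6060477/26 = -1113618709227/26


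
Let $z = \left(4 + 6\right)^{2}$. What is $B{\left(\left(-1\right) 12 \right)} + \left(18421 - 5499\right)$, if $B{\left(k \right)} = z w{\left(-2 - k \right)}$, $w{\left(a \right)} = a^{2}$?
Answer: $22922$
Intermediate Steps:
$z = 100$ ($z = 10^{2} = 100$)
$B{\left(k \right)} = 100 \left(-2 - k\right)^{2}$
$B{\left(\left(-1\right) 12 \right)} + \left(18421 - 5499\right) = 100 \left(2 - 12\right)^{2} + \left(18421 - 5499\right) = 100 \left(2 - 12\right)^{2} + 12922 = 100 \left(-10\right)^{2} + 12922 = 100 \cdot 100 + 12922 = 10000 + 12922 = 22922$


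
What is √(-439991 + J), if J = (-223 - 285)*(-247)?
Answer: I*√314515 ≈ 560.82*I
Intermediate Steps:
J = 125476 (J = -508*(-247) = 125476)
√(-439991 + J) = √(-439991 + 125476) = √(-314515) = I*√314515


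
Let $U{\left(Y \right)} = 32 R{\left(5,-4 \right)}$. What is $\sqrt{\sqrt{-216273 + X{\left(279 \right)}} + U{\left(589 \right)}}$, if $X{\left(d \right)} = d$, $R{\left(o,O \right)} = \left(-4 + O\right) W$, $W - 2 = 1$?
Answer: $\sqrt{-768 + i \sqrt{215994}} \approx 8.0521 + 28.859 i$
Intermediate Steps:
$W = 3$ ($W = 2 + 1 = 3$)
$R{\left(o,O \right)} = -12 + 3 O$ ($R{\left(o,O \right)} = \left(-4 + O\right) 3 = -12 + 3 O$)
$U{\left(Y \right)} = -768$ ($U{\left(Y \right)} = 32 \left(-12 + 3 \left(-4\right)\right) = 32 \left(-12 - 12\right) = 32 \left(-24\right) = -768$)
$\sqrt{\sqrt{-216273 + X{\left(279 \right)}} + U{\left(589 \right)}} = \sqrt{\sqrt{-216273 + 279} - 768} = \sqrt{\sqrt{-215994} - 768} = \sqrt{i \sqrt{215994} - 768} = \sqrt{-768 + i \sqrt{215994}}$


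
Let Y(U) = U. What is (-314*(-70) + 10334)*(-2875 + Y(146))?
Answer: -88184906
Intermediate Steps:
(-314*(-70) + 10334)*(-2875 + Y(146)) = (-314*(-70) + 10334)*(-2875 + 146) = (21980 + 10334)*(-2729) = 32314*(-2729) = -88184906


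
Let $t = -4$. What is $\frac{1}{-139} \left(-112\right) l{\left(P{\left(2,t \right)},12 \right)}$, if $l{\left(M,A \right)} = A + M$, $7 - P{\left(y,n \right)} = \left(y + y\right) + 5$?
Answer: $\frac{1120}{139} \approx 8.0576$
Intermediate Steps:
$P{\left(y,n \right)} = 2 - 2 y$ ($P{\left(y,n \right)} = 7 - \left(\left(y + y\right) + 5\right) = 7 - \left(2 y + 5\right) = 7 - \left(5 + 2 y\right) = 2 - 2 y$)
$\frac{1}{-139} \left(-112\right) l{\left(P{\left(2,t \right)},12 \right)} = \frac{1}{-139} \left(-112\right) \left(12 + \left(2 - 4\right)\right) = \left(- \frac{1}{139}\right) \left(-112\right) \left(12 + \left(2 - 4\right)\right) = \frac{112 \left(12 - 2\right)}{139} = \frac{112}{139} \cdot 10 = \frac{1120}{139}$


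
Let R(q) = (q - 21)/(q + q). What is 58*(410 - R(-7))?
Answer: 23664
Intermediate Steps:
R(q) = (-21 + q)/(2*q) (R(q) = (-21 + q)/((2*q)) = (-21 + q)*(1/(2*q)) = (-21 + q)/(2*q))
58*(410 - R(-7)) = 58*(410 - (-21 - 7)/(2*(-7))) = 58*(410 - (-1)*(-28)/(2*7)) = 58*(410 - 1*2) = 58*(410 - 2) = 58*408 = 23664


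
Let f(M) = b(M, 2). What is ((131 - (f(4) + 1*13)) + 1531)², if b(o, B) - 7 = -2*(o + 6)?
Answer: 2762244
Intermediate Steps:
b(o, B) = -5 - 2*o (b(o, B) = 7 - 2*(o + 6) = 7 - 2*(6 + o) = 7 + (-12 - 2*o) = -5 - 2*o)
f(M) = -5 - 2*M
((131 - (f(4) + 1*13)) + 1531)² = ((131 - ((-5 - 2*4) + 1*13)) + 1531)² = ((131 - ((-5 - 8) + 13)) + 1531)² = ((131 - (-13 + 13)) + 1531)² = ((131 - 1*0) + 1531)² = ((131 + 0) + 1531)² = (131 + 1531)² = 1662² = 2762244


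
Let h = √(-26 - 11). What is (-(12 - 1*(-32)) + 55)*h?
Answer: 11*I*√37 ≈ 66.91*I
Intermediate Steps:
h = I*√37 (h = √(-37) = I*√37 ≈ 6.0828*I)
(-(12 - 1*(-32)) + 55)*h = (-(12 - 1*(-32)) + 55)*(I*√37) = (-(12 + 32) + 55)*(I*√37) = (-1*44 + 55)*(I*√37) = (-44 + 55)*(I*√37) = 11*(I*√37) = 11*I*√37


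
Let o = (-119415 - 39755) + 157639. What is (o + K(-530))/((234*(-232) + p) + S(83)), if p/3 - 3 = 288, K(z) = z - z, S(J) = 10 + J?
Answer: 1531/53322 ≈ 0.028712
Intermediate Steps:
o = -1531 (o = -159170 + 157639 = -1531)
K(z) = 0
p = 873 (p = 9 + 3*288 = 9 + 864 = 873)
(o + K(-530))/((234*(-232) + p) + S(83)) = (-1531 + 0)/((234*(-232) + 873) + (10 + 83)) = -1531/((-54288 + 873) + 93) = -1531/(-53415 + 93) = -1531/(-53322) = -1531*(-1/53322) = 1531/53322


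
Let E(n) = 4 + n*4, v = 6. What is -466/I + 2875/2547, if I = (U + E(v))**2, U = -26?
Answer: -587701/5094 ≈ -115.37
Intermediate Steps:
E(n) = 4 + 4*n
I = 4 (I = (-26 + (4 + 4*6))**2 = (-26 + (4 + 24))**2 = (-26 + 28)**2 = 2**2 = 4)
-466/I + 2875/2547 = -466/4 + 2875/2547 = -466*1/4 + 2875*(1/2547) = -233/2 + 2875/2547 = -587701/5094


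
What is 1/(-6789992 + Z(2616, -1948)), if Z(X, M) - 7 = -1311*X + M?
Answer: -1/10221509 ≈ -9.7833e-8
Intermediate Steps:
Z(X, M) = 7 + M - 1311*X (Z(X, M) = 7 + (-1311*X + M) = 7 + (M - 1311*X) = 7 + M - 1311*X)
1/(-6789992 + Z(2616, -1948)) = 1/(-6789992 + (7 - 1948 - 1311*2616)) = 1/(-6789992 + (7 - 1948 - 3429576)) = 1/(-6789992 - 3431517) = 1/(-10221509) = -1/10221509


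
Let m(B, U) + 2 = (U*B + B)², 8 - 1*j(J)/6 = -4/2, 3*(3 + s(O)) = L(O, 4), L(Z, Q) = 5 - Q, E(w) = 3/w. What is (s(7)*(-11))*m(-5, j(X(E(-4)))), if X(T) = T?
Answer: 8186024/3 ≈ 2.7287e+6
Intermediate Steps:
s(O) = -8/3 (s(O) = -3 + (5 - 1*4)/3 = -3 + (5 - 4)/3 = -3 + (⅓)*1 = -3 + ⅓ = -8/3)
j(J) = 60 (j(J) = 48 - (-24)/2 = 48 - 6*(-2) = 48 + 12 = 60)
m(B, U) = -2 + (B + B*U)² (m(B, U) = -2 + (U*B + B)² = -2 + (B*U + B)² = -2 + (B + B*U)²)
(s(7)*(-11))*m(-5, j(X(E(-4)))) = (-8/3*(-11))*(-2 + (-5)²*(1 + 60)²) = 88*(-2 + 25*61²)/3 = 88*(-2 + 25*3721)/3 = 88*(-2 + 93025)/3 = (88/3)*93023 = 8186024/3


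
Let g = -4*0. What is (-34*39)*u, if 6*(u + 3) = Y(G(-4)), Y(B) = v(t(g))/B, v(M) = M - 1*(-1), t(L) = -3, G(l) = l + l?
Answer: 15691/4 ≈ 3922.8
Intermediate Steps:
G(l) = 2*l
g = 0
v(M) = 1 + M (v(M) = M + 1 = 1 + M)
Y(B) = -2/B (Y(B) = (1 - 3)/B = -2/B)
u = -71/24 (u = -3 + (-2/(2*(-4)))/6 = -3 + (-2/(-8))/6 = -3 + (-2*(-⅛))/6 = -3 + (⅙)*(¼) = -3 + 1/24 = -71/24 ≈ -2.9583)
(-34*39)*u = -34*39*(-71/24) = -1326*(-71/24) = 15691/4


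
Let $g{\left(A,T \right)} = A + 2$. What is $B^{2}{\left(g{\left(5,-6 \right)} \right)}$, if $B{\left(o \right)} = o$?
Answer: $49$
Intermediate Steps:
$g{\left(A,T \right)} = 2 + A$
$B^{2}{\left(g{\left(5,-6 \right)} \right)} = \left(2 + 5\right)^{2} = 7^{2} = 49$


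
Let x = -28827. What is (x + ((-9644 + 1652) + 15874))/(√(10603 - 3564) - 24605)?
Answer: 515351725/605398986 + 20945*√7039/605398986 ≈ 0.85416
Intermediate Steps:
(x + ((-9644 + 1652) + 15874))/(√(10603 - 3564) - 24605) = (-28827 + ((-9644 + 1652) + 15874))/(√(10603 - 3564) - 24605) = (-28827 + (-7992 + 15874))/(√7039 - 24605) = (-28827 + 7882)/(-24605 + √7039) = -20945/(-24605 + √7039)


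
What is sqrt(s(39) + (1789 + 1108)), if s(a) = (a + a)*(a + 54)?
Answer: sqrt(10151) ≈ 100.75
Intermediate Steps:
s(a) = 2*a*(54 + a) (s(a) = (2*a)*(54 + a) = 2*a*(54 + a))
sqrt(s(39) + (1789 + 1108)) = sqrt(2*39*(54 + 39) + (1789 + 1108)) = sqrt(2*39*93 + 2897) = sqrt(7254 + 2897) = sqrt(10151)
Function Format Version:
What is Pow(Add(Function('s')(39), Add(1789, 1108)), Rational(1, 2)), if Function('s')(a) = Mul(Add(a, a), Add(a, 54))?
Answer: Pow(10151, Rational(1, 2)) ≈ 100.75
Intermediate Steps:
Function('s')(a) = Mul(2, a, Add(54, a)) (Function('s')(a) = Mul(Mul(2, a), Add(54, a)) = Mul(2, a, Add(54, a)))
Pow(Add(Function('s')(39), Add(1789, 1108)), Rational(1, 2)) = Pow(Add(Mul(2, 39, Add(54, 39)), Add(1789, 1108)), Rational(1, 2)) = Pow(Add(Mul(2, 39, 93), 2897), Rational(1, 2)) = Pow(Add(7254, 2897), Rational(1, 2)) = Pow(10151, Rational(1, 2))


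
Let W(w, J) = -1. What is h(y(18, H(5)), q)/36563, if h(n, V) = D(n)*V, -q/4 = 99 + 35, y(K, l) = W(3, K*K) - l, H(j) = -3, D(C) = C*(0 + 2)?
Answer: -2144/36563 ≈ -0.058639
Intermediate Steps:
D(C) = 2*C (D(C) = C*2 = 2*C)
y(K, l) = -1 - l
q = -536 (q = -4*(99 + 35) = -4*134 = -536)
h(n, V) = 2*V*n (h(n, V) = (2*n)*V = 2*V*n)
h(y(18, H(5)), q)/36563 = (2*(-536)*(-1 - 1*(-3)))/36563 = (2*(-536)*(-1 + 3))*(1/36563) = (2*(-536)*2)*(1/36563) = -2144*1/36563 = -2144/36563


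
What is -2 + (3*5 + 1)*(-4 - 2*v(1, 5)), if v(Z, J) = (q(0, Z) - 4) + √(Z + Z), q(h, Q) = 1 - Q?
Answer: 62 - 32*√2 ≈ 16.745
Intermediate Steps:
v(Z, J) = -3 - Z + √2*√Z (v(Z, J) = ((1 - Z) - 4) + √(Z + Z) = (-3 - Z) + √(2*Z) = (-3 - Z) + √2*√Z = -3 - Z + √2*√Z)
-2 + (3*5 + 1)*(-4 - 2*v(1, 5)) = -2 + (3*5 + 1)*(-4 - 2*(-3 - 1*1 + √2*√1)) = -2 + (15 + 1)*(-4 - 2*(-3 - 1 + √2*1)) = -2 + 16*(-4 - 2*(-3 - 1 + √2)) = -2 + 16*(-4 - 2*(-4 + √2)) = -2 + 16*(-4 + (8 - 2*√2)) = -2 + 16*(4 - 2*√2) = -2 + (64 - 32*√2) = 62 - 32*√2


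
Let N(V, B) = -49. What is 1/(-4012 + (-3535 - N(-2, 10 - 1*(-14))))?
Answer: -1/7498 ≈ -0.00013337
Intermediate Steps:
1/(-4012 + (-3535 - N(-2, 10 - 1*(-14)))) = 1/(-4012 + (-3535 - 1*(-49))) = 1/(-4012 + (-3535 + 49)) = 1/(-4012 - 3486) = 1/(-7498) = -1/7498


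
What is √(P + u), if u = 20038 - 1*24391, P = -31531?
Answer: 2*I*√8971 ≈ 189.43*I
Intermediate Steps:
u = -4353 (u = 20038 - 24391 = -4353)
√(P + u) = √(-31531 - 4353) = √(-35884) = 2*I*√8971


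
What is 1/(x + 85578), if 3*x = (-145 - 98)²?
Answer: 1/105261 ≈ 9.5002e-6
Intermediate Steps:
x = 19683 (x = (-145 - 98)²/3 = (⅓)*(-243)² = (⅓)*59049 = 19683)
1/(x + 85578) = 1/(19683 + 85578) = 1/105261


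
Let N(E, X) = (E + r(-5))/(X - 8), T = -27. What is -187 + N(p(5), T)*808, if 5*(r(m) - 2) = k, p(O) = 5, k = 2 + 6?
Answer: -67469/175 ≈ -385.54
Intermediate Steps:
k = 8
r(m) = 18/5 (r(m) = 2 + (1/5)*8 = 2 + 8/5 = 18/5)
N(E, X) = (18/5 + E)/(-8 + X) (N(E, X) = (E + 18/5)/(X - 8) = (18/5 + E)/(-8 + X))
-187 + N(p(5), T)*808 = -187 + ((18/5 + 5)/(-8 - 27))*808 = -187 + ((43/5)/(-35))*808 = -187 - 1/35*43/5*808 = -187 - 43/175*808 = -187 - 34744/175 = -67469/175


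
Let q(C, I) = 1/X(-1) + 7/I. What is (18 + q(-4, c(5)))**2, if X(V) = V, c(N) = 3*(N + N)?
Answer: 267289/900 ≈ 296.99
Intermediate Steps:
c(N) = 6*N (c(N) = 3*(2*N) = 6*N)
q(C, I) = -1 + 7/I (q(C, I) = 1/(-1) + 7/I = 1*(-1) + 7/I = -1 + 7/I)
(18 + q(-4, c(5)))**2 = (18 + (7 - 6*5)/((6*5)))**2 = (18 + (7 - 1*30)/30)**2 = (18 + (7 - 30)/30)**2 = (18 + (1/30)*(-23))**2 = (18 - 23/30)**2 = (517/30)**2 = 267289/900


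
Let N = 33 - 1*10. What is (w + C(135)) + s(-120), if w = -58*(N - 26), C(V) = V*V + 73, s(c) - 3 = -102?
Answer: 18373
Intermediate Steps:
s(c) = -99 (s(c) = 3 - 102 = -99)
N = 23 (N = 33 - 10 = 23)
C(V) = 73 + V² (C(V) = V² + 73 = 73 + V²)
w = 174 (w = -58*(23 - 26) = -58*(-3) = 174)
(w + C(135)) + s(-120) = (174 + (73 + 135²)) - 99 = (174 + (73 + 18225)) - 99 = (174 + 18298) - 99 = 18472 - 99 = 18373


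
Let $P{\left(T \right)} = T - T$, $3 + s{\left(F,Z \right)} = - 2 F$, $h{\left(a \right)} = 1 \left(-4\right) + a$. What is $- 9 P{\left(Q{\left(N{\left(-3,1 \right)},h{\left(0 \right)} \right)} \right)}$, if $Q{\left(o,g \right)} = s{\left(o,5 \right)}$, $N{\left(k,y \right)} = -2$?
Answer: $0$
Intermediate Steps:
$h{\left(a \right)} = -4 + a$
$s{\left(F,Z \right)} = -3 - 2 F$
$Q{\left(o,g \right)} = -3 - 2 o$
$P{\left(T \right)} = 0$
$- 9 P{\left(Q{\left(N{\left(-3,1 \right)},h{\left(0 \right)} \right)} \right)} = \left(-9\right) 0 = 0$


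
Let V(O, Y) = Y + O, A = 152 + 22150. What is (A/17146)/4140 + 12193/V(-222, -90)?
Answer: -12020921093/307599240 ≈ -39.080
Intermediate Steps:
A = 22302
V(O, Y) = O + Y
(A/17146)/4140 + 12193/V(-222, -90) = (22302/17146)/4140 + 12193/(-222 - 90) = (22302*(1/17146))*(1/4140) + 12193/(-312) = (11151/8573)*(1/4140) + 12193*(-1/312) = 1239/3943580 - 12193/312 = -12020921093/307599240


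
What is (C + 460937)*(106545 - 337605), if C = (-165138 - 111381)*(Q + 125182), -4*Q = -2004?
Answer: 8030092077332400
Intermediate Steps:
Q = 501 (Q = -¼*(-2004) = 501)
C = -34753737477 (C = (-165138 - 111381)*(501 + 125182) = -276519*125683 = -34753737477)
(C + 460937)*(106545 - 337605) = (-34753737477 + 460937)*(106545 - 337605) = -34753276540*(-231060) = 8030092077332400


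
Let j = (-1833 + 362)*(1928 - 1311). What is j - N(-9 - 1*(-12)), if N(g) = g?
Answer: -907610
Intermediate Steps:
j = -907607 (j = -1471*617 = -907607)
j - N(-9 - 1*(-12)) = -907607 - (-9 - 1*(-12)) = -907607 - (-9 + 12) = -907607 - 1*3 = -907607 - 3 = -907610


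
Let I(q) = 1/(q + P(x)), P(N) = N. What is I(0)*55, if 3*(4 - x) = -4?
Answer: 165/16 ≈ 10.313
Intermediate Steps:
x = 16/3 (x = 4 - ⅓*(-4) = 4 + 4/3 = 16/3 ≈ 5.3333)
I(q) = 1/(16/3 + q) (I(q) = 1/(q + 16/3) = 1/(16/3 + q))
I(0)*55 = (3/(16 + 3*0))*55 = (3/(16 + 0))*55 = (3/16)*55 = 165/16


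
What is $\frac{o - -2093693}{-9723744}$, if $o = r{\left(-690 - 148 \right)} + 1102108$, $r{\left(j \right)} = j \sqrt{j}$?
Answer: $- \frac{355089}{1080416} + \frac{419 i \sqrt{838}}{4861872} \approx -0.32866 + 0.0024948 i$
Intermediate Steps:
$r{\left(j \right)} = j^{\frac{3}{2}}$
$o = 1102108 - 838 i \sqrt{838}$ ($o = \left(-690 - 148\right)^{\frac{3}{2}} + 1102108 = \left(-838\right)^{\frac{3}{2}} + 1102108 = - 838 i \sqrt{838} + 1102108 = 1102108 - 838 i \sqrt{838} \approx 1.1021 \cdot 10^{6} - 24259.0 i$)
$\frac{o - -2093693}{-9723744} = \frac{\left(1102108 - 838 i \sqrt{838}\right) - -2093693}{-9723744} = \left(\left(1102108 - 838 i \sqrt{838}\right) + 2093693\right) \left(- \frac{1}{9723744}\right) = \left(3195801 - 838 i \sqrt{838}\right) \left(- \frac{1}{9723744}\right) = - \frac{355089}{1080416} + \frac{419 i \sqrt{838}}{4861872}$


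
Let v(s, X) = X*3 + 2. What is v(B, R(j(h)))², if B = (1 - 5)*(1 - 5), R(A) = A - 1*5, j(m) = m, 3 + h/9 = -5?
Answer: 52441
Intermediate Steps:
h = -72 (h = -27 + 9*(-5) = -27 - 45 = -72)
R(A) = -5 + A (R(A) = A - 5 = -5 + A)
B = 16 (B = -4*(-4) = 16)
v(s, X) = 2 + 3*X (v(s, X) = 3*X + 2 = 2 + 3*X)
v(B, R(j(h)))² = (2 + 3*(-5 - 72))² = (2 + 3*(-77))² = (2 - 231)² = (-229)² = 52441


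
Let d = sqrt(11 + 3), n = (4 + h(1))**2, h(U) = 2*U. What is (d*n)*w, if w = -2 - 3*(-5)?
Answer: 468*sqrt(14) ≈ 1751.1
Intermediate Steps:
n = 36 (n = (4 + 2*1)**2 = (4 + 2)**2 = 6**2 = 36)
d = sqrt(14) ≈ 3.7417
w = 13 (w = -2 + 15 = 13)
(d*n)*w = (sqrt(14)*36)*13 = (36*sqrt(14))*13 = 468*sqrt(14)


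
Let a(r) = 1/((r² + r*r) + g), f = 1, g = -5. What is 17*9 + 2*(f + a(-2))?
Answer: 467/3 ≈ 155.67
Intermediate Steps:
a(r) = 1/(-5 + 2*r²) (a(r) = 1/((r² + r*r) - 5) = 1/((r² + r²) - 5) = 1/(2*r² - 5) = 1/(-5 + 2*r²))
17*9 + 2*(f + a(-2)) = 17*9 + 2*(1 + 1/(-5 + 2*(-2)²)) = 153 + 2*(1 + 1/(-5 + 2*4)) = 153 + 2*(1 + 1/(-5 + 8)) = 153 + 2*(1 + 1/3) = 153 + 2*(1 + ⅓) = 153 + 2*(4/3) = 153 + 8/3 = 467/3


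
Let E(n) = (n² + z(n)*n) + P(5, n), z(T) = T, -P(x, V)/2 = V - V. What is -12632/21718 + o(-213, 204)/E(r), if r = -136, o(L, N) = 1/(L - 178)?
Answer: -91353826411/157063186048 ≈ -0.58164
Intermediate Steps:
o(L, N) = 1/(-178 + L)
P(x, V) = 0 (P(x, V) = -2*(V - V) = -2*0 = 0)
E(n) = 2*n² (E(n) = (n² + n*n) + 0 = (n² + n²) + 0 = 2*n² + 0 = 2*n²)
-12632/21718 + o(-213, 204)/E(r) = -12632/21718 + 1/((-178 - 213)*((2*(-136)²))) = -12632*1/21718 + 1/((-391)*((2*18496))) = -6316/10859 - 1/391/36992 = -6316/10859 - 1/391*1/36992 = -6316/10859 - 1/14463872 = -91353826411/157063186048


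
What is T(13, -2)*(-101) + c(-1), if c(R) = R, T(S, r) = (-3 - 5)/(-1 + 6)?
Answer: 803/5 ≈ 160.60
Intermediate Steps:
T(S, r) = -8/5
T(13, -2)*(-101) + c(-1) = -8/5*(-101) - 1 = 808/5 - 1 = 803/5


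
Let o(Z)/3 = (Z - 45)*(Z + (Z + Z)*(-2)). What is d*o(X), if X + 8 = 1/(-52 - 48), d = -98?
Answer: 1872530541/5000 ≈ 3.7451e+5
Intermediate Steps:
X = -801/100 (X = -8 + 1/(-52 - 48) = -8 + 1/(-100) = -8 - 1/100 = -801/100 ≈ -8.0100)
o(Z) = -9*Z*(-45 + Z) (o(Z) = 3*((Z - 45)*(Z + (Z + Z)*(-2))) = 3*((-45 + Z)*(Z + (2*Z)*(-2))) = 3*((-45 + Z)*(Z - 4*Z)) = 3*((-45 + Z)*(-3*Z)) = 3*(-3*Z*(-45 + Z)) = -9*Z*(-45 + Z))
d*o(X) = -882*(-801)*(45 - 1*(-801/100))/100 = -882*(-801)*(45 + 801/100)/100 = -882*(-801)*5301/(100*100) = -98*(-38214909/10000) = 1872530541/5000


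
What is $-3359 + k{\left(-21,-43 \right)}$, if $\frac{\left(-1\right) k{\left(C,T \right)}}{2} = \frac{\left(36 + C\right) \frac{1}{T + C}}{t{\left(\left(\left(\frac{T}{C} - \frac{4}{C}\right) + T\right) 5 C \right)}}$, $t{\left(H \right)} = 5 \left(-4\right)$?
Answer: $- \frac{429955}{128} \approx -3359.0$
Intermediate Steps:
$t{\left(H \right)} = -20$
$k{\left(C,T \right)} = \frac{36 + C}{10 \left(C + T\right)}$ ($k{\left(C,T \right)} = - 2 \frac{\left(36 + C\right) \frac{1}{T + C}}{-20} = - 2 \frac{36 + C}{C + T} \left(- \frac{1}{20}\right) = - 2 \left(- \frac{36 + C}{20 \left(C + T\right)}\right) = \frac{36 + C}{10 \left(C + T\right)}$)
$-3359 + k{\left(-21,-43 \right)} = -3359 + \frac{36 - 21}{10 \left(-21 - 43\right)} = -3359 + \frac{1}{10} \frac{1}{-64} \cdot 15 = -3359 + \frac{1}{10} \left(- \frac{1}{64}\right) 15 = -3359 - \frac{3}{128} = - \frac{429955}{128}$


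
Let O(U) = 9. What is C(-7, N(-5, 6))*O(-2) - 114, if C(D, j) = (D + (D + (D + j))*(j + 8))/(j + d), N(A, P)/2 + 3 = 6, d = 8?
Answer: -381/2 ≈ -190.50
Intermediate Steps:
N(A, P) = 6 (N(A, P) = -6 + 2*6 = -6 + 12 = 6)
C(D, j) = (D + (8 + j)*(j + 2*D))/(8 + j) (C(D, j) = (D + (D + (D + j))*(j + 8))/(j + 8) = (D + (j + 2*D)*(8 + j))/(8 + j) = (D + (8 + j)*(j + 2*D))/(8 + j))
C(-7, N(-5, 6))*O(-2) - 114 = ((6² + 8*6 + 17*(-7) + 2*(-7)*6)/(8 + 6))*9 - 114 = ((36 + 48 - 119 - 84)/14)*9 - 114 = ((1/14)*(-119))*9 - 114 = -17/2*9 - 114 = -153/2 - 114 = -381/2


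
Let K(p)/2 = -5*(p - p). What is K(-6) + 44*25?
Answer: 1100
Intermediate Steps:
K(p) = 0 (K(p) = 2*(-5*(p - p)) = 2*(-5*0) = 2*0 = 0)
K(-6) + 44*25 = 0 + 44*25 = 0 + 1100 = 1100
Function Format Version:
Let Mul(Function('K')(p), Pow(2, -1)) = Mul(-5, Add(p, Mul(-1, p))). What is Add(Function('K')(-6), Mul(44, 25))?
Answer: 1100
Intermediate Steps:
Function('K')(p) = 0 (Function('K')(p) = Mul(2, Mul(-5, Add(p, Mul(-1, p)))) = Mul(2, Mul(-5, 0)) = Mul(2, 0) = 0)
Add(Function('K')(-6), Mul(44, 25)) = Add(0, Mul(44, 25)) = Add(0, 1100) = 1100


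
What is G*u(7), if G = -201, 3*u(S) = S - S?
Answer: 0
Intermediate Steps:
u(S) = 0 (u(S) = (S - S)/3 = (⅓)*0 = 0)
G*u(7) = -201*0 = 0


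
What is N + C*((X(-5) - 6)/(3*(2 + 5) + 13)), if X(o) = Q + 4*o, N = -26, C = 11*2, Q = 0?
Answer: -728/17 ≈ -42.824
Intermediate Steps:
C = 22
X(o) = 4*o (X(o) = 0 + 4*o = 4*o)
N + C*((X(-5) - 6)/(3*(2 + 5) + 13)) = -26 + 22*((4*(-5) - 6)/(3*(2 + 5) + 13)) = -26 + 22*((-20 - 6)/(3*7 + 13)) = -26 + 22*(-26/(21 + 13)) = -26 + 22*(-26/34) = -26 + 22*(-26*1/34) = -26 + 22*(-13/17) = -26 - 286/17 = -728/17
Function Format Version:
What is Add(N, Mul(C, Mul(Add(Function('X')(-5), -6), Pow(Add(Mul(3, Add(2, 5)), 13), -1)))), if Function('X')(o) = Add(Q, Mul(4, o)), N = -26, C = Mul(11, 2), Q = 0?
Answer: Rational(-728, 17) ≈ -42.824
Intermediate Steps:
C = 22
Function('X')(o) = Mul(4, o) (Function('X')(o) = Add(0, Mul(4, o)) = Mul(4, o))
Add(N, Mul(C, Mul(Add(Function('X')(-5), -6), Pow(Add(Mul(3, Add(2, 5)), 13), -1)))) = Add(-26, Mul(22, Mul(Add(Mul(4, -5), -6), Pow(Add(Mul(3, Add(2, 5)), 13), -1)))) = Add(-26, Mul(22, Mul(Add(-20, -6), Pow(Add(Mul(3, 7), 13), -1)))) = Add(-26, Mul(22, Mul(-26, Pow(Add(21, 13), -1)))) = Add(-26, Mul(22, Mul(-26, Pow(34, -1)))) = Add(-26, Mul(22, Mul(-26, Rational(1, 34)))) = Add(-26, Mul(22, Rational(-13, 17))) = Add(-26, Rational(-286, 17)) = Rational(-728, 17)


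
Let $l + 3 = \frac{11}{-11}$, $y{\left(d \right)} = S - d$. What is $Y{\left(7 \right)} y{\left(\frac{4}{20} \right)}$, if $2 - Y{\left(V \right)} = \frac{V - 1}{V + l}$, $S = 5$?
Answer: $0$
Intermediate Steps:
$y{\left(d \right)} = 5 - d$
$l = -4$ ($l = -3 + \frac{11}{-11} = -3 + 11 \left(- \frac{1}{11}\right) = -3 - 1 = -4$)
$Y{\left(V \right)} = 2 - \frac{-1 + V}{-4 + V}$ ($Y{\left(V \right)} = 2 - \frac{V - 1}{V - 4} = 2 - \frac{-1 + V}{-4 + V}$)
$Y{\left(7 \right)} y{\left(\frac{4}{20} \right)} = \frac{-7 + 7}{-4 + 7} \left(5 - \frac{4}{20}\right) = \frac{1}{3} \cdot 0 \left(5 - 4 \cdot \frac{1}{20}\right) = \frac{1}{3} \cdot 0 \left(5 - \frac{1}{5}\right) = 0 \left(5 - \frac{1}{5}\right) = 0 \cdot \frac{24}{5} = 0$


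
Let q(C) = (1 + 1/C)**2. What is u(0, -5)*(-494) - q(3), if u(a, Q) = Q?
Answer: 22214/9 ≈ 2468.2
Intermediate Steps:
q(C) = (1 + 1/C)**2
u(0, -5)*(-494) - q(3) = -5*(-494) - (1 + 3)**2/3**2 = 2470 - 4**2/9 = 2470 - 16/9 = 22214/9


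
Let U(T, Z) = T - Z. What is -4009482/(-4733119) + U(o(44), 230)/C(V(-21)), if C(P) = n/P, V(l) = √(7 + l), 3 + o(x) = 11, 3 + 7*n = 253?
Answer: 138258/163211 - 777*I*√14/125 ≈ 0.84711 - 23.258*I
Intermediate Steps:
n = 250/7 (n = -3/7 + (⅐)*253 = -3/7 + 253/7 = 250/7 ≈ 35.714)
o(x) = 8 (o(x) = -3 + 11 = 8)
C(P) = 250/(7*P)
-4009482/(-4733119) + U(o(44), 230)/C(V(-21)) = -4009482/(-4733119) + (8 - 1*230)/((250/(7*(√(7 - 21))))) = -4009482*(-1/4733119) + (8 - 230)/((250/(7*(√(-14))))) = 138258/163211 - 222*7*I*√14/250 = 138258/163211 - 777*I*√14/125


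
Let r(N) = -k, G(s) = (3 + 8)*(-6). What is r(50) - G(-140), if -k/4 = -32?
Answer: -62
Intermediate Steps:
k = 128 (k = -4*(-32) = 128)
G(s) = -66 (G(s) = 11*(-6) = -66)
r(N) = -128 (r(N) = -1*128 = -128)
r(50) - G(-140) = -128 - 1*(-66) = -128 + 66 = -62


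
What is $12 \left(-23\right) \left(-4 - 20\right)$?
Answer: $6624$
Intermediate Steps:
$12 \left(-23\right) \left(-4 - 20\right) = - 276 \left(-4 - 20\right) = \left(-276\right) \left(-24\right) = 6624$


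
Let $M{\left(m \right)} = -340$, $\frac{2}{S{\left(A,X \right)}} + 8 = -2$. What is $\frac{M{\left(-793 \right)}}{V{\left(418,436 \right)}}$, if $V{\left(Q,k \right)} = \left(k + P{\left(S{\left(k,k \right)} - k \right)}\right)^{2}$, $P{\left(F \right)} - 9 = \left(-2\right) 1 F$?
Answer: $- \frac{8500}{43388569} \approx -0.0001959$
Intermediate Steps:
$S{\left(A,X \right)} = - \frac{1}{5}$ ($S{\left(A,X \right)} = \frac{2}{-8 - 2} = \frac{2}{-10} = 2 \left(- \frac{1}{10}\right) = - \frac{1}{5}$)
$P{\left(F \right)} = 9 - 2 F$ ($P{\left(F \right)} = 9 + \left(-2\right) 1 F = 9 - 2 F$)
$V{\left(Q,k \right)} = \left(\frac{47}{5} + 3 k\right)^{2}$ ($V{\left(Q,k \right)} = \left(k - \left(-9 + 2 \left(- \frac{1}{5} - k\right)\right)\right)^{2} = \left(k + \left(9 + \left(\frac{2}{5} + 2 k\right)\right)\right)^{2} = \left(k + \left(\frac{47}{5} + 2 k\right)\right)^{2} = \left(\frac{47}{5} + 3 k\right)^{2}$)
$\frac{M{\left(-793 \right)}}{V{\left(418,436 \right)}} = - \frac{340}{\frac{1}{25} \left(47 + 15 \cdot 436\right)^{2}} = - \frac{340}{\frac{1}{25} \left(47 + 6540\right)^{2}} = - \frac{340}{\frac{1}{25} \cdot 6587^{2}} = - \frac{340}{\frac{1}{25} \cdot 43388569} = - \frac{340}{\frac{43388569}{25}} = \left(-340\right) \frac{25}{43388569} = - \frac{8500}{43388569}$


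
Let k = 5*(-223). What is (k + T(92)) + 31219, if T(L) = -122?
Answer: 29982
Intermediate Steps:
k = -1115
(k + T(92)) + 31219 = (-1115 - 122) + 31219 = -1237 + 31219 = 29982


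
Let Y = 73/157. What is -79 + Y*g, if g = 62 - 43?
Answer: -11016/157 ≈ -70.166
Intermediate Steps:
Y = 73/157 (Y = 73*(1/157) = 73/157 ≈ 0.46497)
g = 19
-79 + Y*g = -79 + (73/157)*19 = -79 + 1387/157 = -11016/157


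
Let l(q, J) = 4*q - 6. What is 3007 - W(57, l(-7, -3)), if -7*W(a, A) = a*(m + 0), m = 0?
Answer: 3007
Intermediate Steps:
l(q, J) = -6 + 4*q
W(a, A) = 0 (W(a, A) = -a*(0 + 0)/7 = -a*0/7 = -⅐*0 = 0)
3007 - W(57, l(-7, -3)) = 3007 - 1*0 = 3007 + 0 = 3007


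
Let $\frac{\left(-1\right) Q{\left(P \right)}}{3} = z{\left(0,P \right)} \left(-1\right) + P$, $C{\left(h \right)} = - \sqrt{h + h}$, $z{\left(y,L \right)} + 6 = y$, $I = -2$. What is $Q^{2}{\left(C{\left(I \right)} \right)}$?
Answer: $288 - 216 i \approx 288.0 - 216.0 i$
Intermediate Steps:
$z{\left(y,L \right)} = -6 + y$
$C{\left(h \right)} = - \sqrt{2} \sqrt{h}$ ($C{\left(h \right)} = - \sqrt{2 h} = - \sqrt{2} \sqrt{h}$)
$Q{\left(P \right)} = -18 - 3 P$ ($Q{\left(P \right)} = - 3 \left(\left(-6 + 0\right) \left(-1\right) + P\right) = - 3 \left(\left(-6\right) \left(-1\right) + P\right) = - 3 \left(6 + P\right) = -18 - 3 P$)
$Q^{2}{\left(C{\left(I \right)} \right)} = \left(-18 - 3 \left(- \sqrt{2} \sqrt{-2}\right)\right)^{2} = \left(-18 - 3 \left(- \sqrt{2} i \sqrt{2}\right)\right)^{2} = \left(-18 - 3 \left(- 2 i\right)\right)^{2} = \left(-18 + 6 i\right)^{2}$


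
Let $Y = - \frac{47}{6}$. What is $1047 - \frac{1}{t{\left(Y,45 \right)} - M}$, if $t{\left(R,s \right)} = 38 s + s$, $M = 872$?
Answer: $\frac{924500}{883} \approx 1047.0$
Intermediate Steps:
$Y = - \frac{47}{6}$ ($Y = \left(-47\right) \frac{1}{6} = - \frac{47}{6} \approx -7.8333$)
$t{\left(R,s \right)} = 39 s$
$1047 - \frac{1}{t{\left(Y,45 \right)} - M} = 1047 - \frac{1}{39 \cdot 45 - 872} = 1047 - \frac{1}{1755 - 872} = 1047 - \frac{1}{883} = \frac{924500}{883}$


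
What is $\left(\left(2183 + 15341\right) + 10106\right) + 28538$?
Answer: $56168$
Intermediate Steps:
$\left(\left(2183 + 15341\right) + 10106\right) + 28538 = \left(17524 + 10106\right) + 28538 = 27630 + 28538 = 56168$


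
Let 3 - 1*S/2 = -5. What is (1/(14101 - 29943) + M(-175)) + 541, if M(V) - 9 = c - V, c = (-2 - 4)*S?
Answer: 9964617/15842 ≈ 629.00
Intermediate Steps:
S = 16 (S = 6 - 2*(-5) = 6 + 10 = 16)
c = -96 (c = (-2 - 4)*16 = -6*16 = -96)
M(V) = -87 - V (M(V) = 9 + (-96 - V) = -87 - V)
(1/(14101 - 29943) + M(-175)) + 541 = (1/(14101 - 29943) + (-87 - 1*(-175))) + 541 = (1/(-15842) + (-87 + 175)) + 541 = (-1/15842 + 88) + 541 = 1394095/15842 + 541 = 9964617/15842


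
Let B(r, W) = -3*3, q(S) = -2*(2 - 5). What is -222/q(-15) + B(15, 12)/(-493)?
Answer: -18232/493 ≈ -36.982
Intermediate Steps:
q(S) = 6 (q(S) = -2*(-3) = 6)
B(r, W) = -9
-222/q(-15) + B(15, 12)/(-493) = -222/6 - 9/(-493) = -222*⅙ - 9*(-1/493) = -37 + 9/493 = -18232/493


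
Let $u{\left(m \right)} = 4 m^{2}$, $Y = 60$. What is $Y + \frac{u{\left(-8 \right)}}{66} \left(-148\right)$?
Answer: $- \frac{16964}{33} \approx -514.06$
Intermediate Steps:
$Y + \frac{u{\left(-8 \right)}}{66} \left(-148\right) = 60 + \frac{4 \left(-8\right)^{2}}{66} \left(-148\right) = 60 + 4 \cdot 64 \cdot \frac{1}{66} \left(-148\right) = 60 + 256 \cdot \frac{1}{66} \left(-148\right) = 60 + \frac{128}{33} \left(-148\right) = 60 - \frac{18944}{33} = - \frac{16964}{33}$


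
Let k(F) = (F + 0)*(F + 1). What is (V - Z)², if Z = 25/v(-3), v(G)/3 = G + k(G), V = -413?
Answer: 14002564/81 ≈ 1.7287e+5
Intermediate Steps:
k(F) = F*(1 + F)
v(G) = 3*G + 3*G*(1 + G) (v(G) = 3*(G + G*(1 + G)) = 3*G + 3*G*(1 + G))
Z = 25/9 (Z = 25/((3*(-3)*(2 - 3))) = 25/((3*(-3)*(-1))) = 25/9 ≈ 2.7778)
(V - Z)² = (-413 - 1*25/9)² = (-413 - 25/9)² = (-3742/9)² = 14002564/81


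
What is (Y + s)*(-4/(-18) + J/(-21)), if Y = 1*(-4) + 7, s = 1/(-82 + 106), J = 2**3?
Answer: -365/756 ≈ -0.48280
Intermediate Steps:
J = 8
s = 1/24 ≈ 0.041667
Y = 3 (Y = -4 + 7 = 3)
(Y + s)*(-4/(-18) + J/(-21)) = (3 + 1/24)*(-4/(-18) + 8/(-21)) = 73*(-4*(-1/18) + 8*(-1/21))/24 = 73*(2/9 - 8/21)/24 = (73/24)*(-10/63) = -365/756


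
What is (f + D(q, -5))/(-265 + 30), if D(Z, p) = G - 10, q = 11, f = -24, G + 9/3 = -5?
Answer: 42/235 ≈ 0.17872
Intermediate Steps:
G = -8 (G = -3 - 5 = -8)
D(Z, p) = -18 (D(Z, p) = -8 - 10 = -18)
(f + D(q, -5))/(-265 + 30) = (-24 - 18)/(-265 + 30) = -42/(-235) = -42*(-1/235) = 42/235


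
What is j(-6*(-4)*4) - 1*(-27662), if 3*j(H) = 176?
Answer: 83162/3 ≈ 27721.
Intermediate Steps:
j(H) = 176/3 (j(H) = (⅓)*176 = 176/3)
j(-6*(-4)*4) - 1*(-27662) = 176/3 - 1*(-27662) = 176/3 + 27662 = 83162/3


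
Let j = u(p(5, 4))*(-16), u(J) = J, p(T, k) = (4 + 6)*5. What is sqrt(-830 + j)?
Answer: I*sqrt(1630) ≈ 40.373*I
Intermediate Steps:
p(T, k) = 50 (p(T, k) = 10*5 = 50)
j = -800 (j = 50*(-16) = -800)
sqrt(-830 + j) = sqrt(-830 - 800) = sqrt(-1630) = I*sqrt(1630)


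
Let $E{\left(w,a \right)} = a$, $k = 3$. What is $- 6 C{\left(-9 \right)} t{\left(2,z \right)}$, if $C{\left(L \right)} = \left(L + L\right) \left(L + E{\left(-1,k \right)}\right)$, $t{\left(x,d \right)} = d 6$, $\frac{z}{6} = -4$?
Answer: $93312$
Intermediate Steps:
$z = -24$ ($z = 6 \left(-4\right) = -24$)
$t{\left(x,d \right)} = 6 d$
$C{\left(L \right)} = 2 L \left(3 + L\right)$ ($C{\left(L \right)} = \left(L + L\right) \left(L + 3\right) = 2 L \left(3 + L\right)$)
$- 6 C{\left(-9 \right)} t{\left(2,z \right)} = - 6 \cdot 2 \left(-9\right) \left(3 - 9\right) 6 \left(-24\right) = - 6 \cdot 2 \left(-9\right) \left(-6\right) \left(-144\right) = - 6 \cdot 108 \left(-144\right) = - 6 \left(-15552\right) = \left(-1\right) \left(-93312\right) = 93312$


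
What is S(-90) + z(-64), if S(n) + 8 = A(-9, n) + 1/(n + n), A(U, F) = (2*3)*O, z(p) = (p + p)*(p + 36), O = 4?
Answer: 647999/180 ≈ 3600.0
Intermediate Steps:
z(p) = 2*p*(36 + p) (z(p) = (2*p)*(36 + p) = 2*p*(36 + p))
A(U, F) = 24 (A(U, F) = (2*3)*4 = 6*4 = 24)
S(n) = 16 + 1/(2*n) (S(n) = -8 + (24 + 1/(n + n)) = -8 + (24 + 1/(2*n)) = 16 + 1/(2*n))
S(-90) + z(-64) = (16 + (½)/(-90)) + 2*(-64)*(36 - 64) = (16 + (½)*(-1/90)) + 2*(-64)*(-28) = (16 - 1/180) + 3584 = 2879/180 + 3584 = 647999/180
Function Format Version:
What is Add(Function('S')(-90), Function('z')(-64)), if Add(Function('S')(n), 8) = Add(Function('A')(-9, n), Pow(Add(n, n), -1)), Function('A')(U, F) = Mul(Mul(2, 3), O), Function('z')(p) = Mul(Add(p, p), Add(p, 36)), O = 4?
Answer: Rational(647999, 180) ≈ 3600.0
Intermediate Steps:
Function('z')(p) = Mul(2, p, Add(36, p)) (Function('z')(p) = Mul(Mul(2, p), Add(36, p)) = Mul(2, p, Add(36, p)))
Function('A')(U, F) = 24 (Function('A')(U, F) = Mul(Mul(2, 3), 4) = Mul(6, 4) = 24)
Function('S')(n) = Add(16, Mul(Rational(1, 2), Pow(n, -1))) (Function('S')(n) = Add(-8, Add(24, Pow(Add(n, n), -1))) = Add(-8, Add(24, Pow(Mul(2, n), -1))) = Add(-8, Add(24, Mul(Rational(1, 2), Pow(n, -1)))) = Add(16, Mul(Rational(1, 2), Pow(n, -1))))
Add(Function('S')(-90), Function('z')(-64)) = Add(Add(16, Mul(Rational(1, 2), Pow(-90, -1))), Mul(2, -64, Add(36, -64))) = Add(Add(16, Mul(Rational(1, 2), Rational(-1, 90))), Mul(2, -64, -28)) = Add(Add(16, Rational(-1, 180)), 3584) = Add(Rational(2879, 180), 3584) = Rational(647999, 180)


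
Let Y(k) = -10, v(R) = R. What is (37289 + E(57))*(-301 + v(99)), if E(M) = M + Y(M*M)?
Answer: -7541872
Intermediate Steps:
E(M) = -10 + M (E(M) = M - 10 = -10 + M)
(37289 + E(57))*(-301 + v(99)) = (37289 + (-10 + 57))*(-301 + 99) = (37289 + 47)*(-202) = 37336*(-202) = -7541872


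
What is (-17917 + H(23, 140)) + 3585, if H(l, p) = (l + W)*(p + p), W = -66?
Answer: -26372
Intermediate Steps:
H(l, p) = 2*p*(-66 + l) (H(l, p) = (l - 66)*(p + p) = (-66 + l)*(2*p) = 2*p*(-66 + l))
(-17917 + H(23, 140)) + 3585 = (-17917 + 2*140*(-66 + 23)) + 3585 = (-17917 + 2*140*(-43)) + 3585 = (-17917 - 12040) + 3585 = -29957 + 3585 = -26372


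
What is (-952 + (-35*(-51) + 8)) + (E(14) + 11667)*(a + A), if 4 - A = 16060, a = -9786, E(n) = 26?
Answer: -302169665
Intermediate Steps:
A = -16056 (A = 4 - 1*16060 = 4 - 16060 = -16056)
(-952 + (-35*(-51) + 8)) + (E(14) + 11667)*(a + A) = (-952 + (-35*(-51) + 8)) + (26 + 11667)*(-9786 - 16056) = (-952 + (1785 + 8)) + 11693*(-25842) = (-952 + 1793) - 302170506 = 841 - 302170506 = -302169665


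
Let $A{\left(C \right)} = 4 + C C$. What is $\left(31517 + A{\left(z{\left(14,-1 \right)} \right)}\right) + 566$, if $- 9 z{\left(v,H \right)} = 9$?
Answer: $32088$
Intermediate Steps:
$z{\left(v,H \right)} = -1$ ($z{\left(v,H \right)} = \left(- \frac{1}{9}\right) 9 = -1$)
$A{\left(C \right)} = 4 + C^{2}$
$\left(31517 + A{\left(z{\left(14,-1 \right)} \right)}\right) + 566 = \left(31517 + \left(4 + \left(-1\right)^{2}\right)\right) + 566 = \left(31517 + \left(4 + 1\right)\right) + 566 = \left(31517 + 5\right) + 566 = 31522 + 566 = 32088$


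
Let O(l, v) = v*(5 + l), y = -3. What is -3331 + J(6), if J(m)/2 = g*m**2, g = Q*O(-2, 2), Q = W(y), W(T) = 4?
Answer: -1603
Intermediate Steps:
Q = 4
g = 24 (g = 4*(2*(5 - 2)) = 4*(2*3) = 4*6 = 24)
J(m) = 48*m**2 (J(m) = 2*(24*m**2) = 48*m**2)
-3331 + J(6) = -3331 + 48*6**2 = -3331 + 48*36 = -3331 + 1728 = -1603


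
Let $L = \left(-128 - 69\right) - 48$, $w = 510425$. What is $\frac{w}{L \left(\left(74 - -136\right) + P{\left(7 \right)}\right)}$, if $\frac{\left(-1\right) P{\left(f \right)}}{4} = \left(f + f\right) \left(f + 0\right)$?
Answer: $\frac{102085}{8918} \approx 11.447$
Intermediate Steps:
$L = -245$ ($L = -197 - 48 = -245$)
$P{\left(f \right)} = - 8 f^{2}$ ($P{\left(f \right)} = - 4 \left(f + f\right) \left(f + 0\right) = - 4 \cdot 2 f f = - 4 \cdot 2 f^{2} = - 8 f^{2}$)
$\frac{w}{L \left(\left(74 - -136\right) + P{\left(7 \right)}\right)} = \frac{510425}{\left(-245\right) \left(\left(74 - -136\right) - 8 \cdot 7^{2}\right)} = \frac{510425}{\left(-245\right) \left(\left(74 + 136\right) - 392\right)} = \frac{510425}{\left(-245\right) \left(210 - 392\right)} = \frac{510425}{\left(-245\right) \left(-182\right)} = \frac{510425}{44590} = 510425 \cdot \frac{1}{44590} = \frac{102085}{8918}$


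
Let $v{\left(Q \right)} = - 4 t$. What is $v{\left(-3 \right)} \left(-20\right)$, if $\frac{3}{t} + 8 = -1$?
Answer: $- \frac{80}{3} \approx -26.667$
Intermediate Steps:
$t = - \frac{1}{3}$ ($t = \frac{3}{-8 - 1} = \frac{3}{-9} = 3 \left(- \frac{1}{9}\right) = - \frac{1}{3} \approx -0.33333$)
$v{\left(Q \right)} = \frac{4}{3}$ ($v{\left(Q \right)} = \left(-4\right) \left(- \frac{1}{3}\right) = \frac{4}{3}$)
$v{\left(-3 \right)} \left(-20\right) = \frac{4}{3} \left(-20\right) = - \frac{80}{3}$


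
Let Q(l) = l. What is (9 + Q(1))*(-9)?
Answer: -90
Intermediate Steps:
(9 + Q(1))*(-9) = (9 + 1)*(-9) = 10*(-9) = -90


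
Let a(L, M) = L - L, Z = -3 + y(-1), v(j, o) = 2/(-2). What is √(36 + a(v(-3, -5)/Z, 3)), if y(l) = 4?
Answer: 6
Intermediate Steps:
v(j, o) = -1 (v(j, o) = -½*2 = -1)
Z = 1 (Z = -3 + 4 = 1)
a(L, M) = 0
√(36 + a(v(-3, -5)/Z, 3)) = √(36 + 0) = √36 = 6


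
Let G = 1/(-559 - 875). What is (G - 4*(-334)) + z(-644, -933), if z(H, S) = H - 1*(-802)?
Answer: 2142395/1434 ≈ 1494.0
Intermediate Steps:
z(H, S) = 802 + H (z(H, S) = H + 802 = 802 + H)
G = -1/1434 (G = 1/(-1434) = -1/1434 ≈ -0.00069735)
(G - 4*(-334)) + z(-644, -933) = (-1/1434 - 4*(-334)) + (802 - 644) = (-1/1434 + 1336) + 158 = 1915823/1434 + 158 = 2142395/1434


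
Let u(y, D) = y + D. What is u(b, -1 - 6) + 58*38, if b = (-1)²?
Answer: 2198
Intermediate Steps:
b = 1
u(y, D) = D + y
u(b, -1 - 6) + 58*38 = ((-1 - 6) + 1) + 58*38 = (-7 + 1) + 2204 = -6 + 2204 = 2198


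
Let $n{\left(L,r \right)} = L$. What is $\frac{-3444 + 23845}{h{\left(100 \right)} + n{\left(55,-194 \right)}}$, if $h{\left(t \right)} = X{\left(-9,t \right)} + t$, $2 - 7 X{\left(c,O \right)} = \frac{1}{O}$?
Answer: $\frac{14280700}{108699} \approx 131.38$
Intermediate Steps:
$X{\left(c,O \right)} = \frac{2}{7} - \frac{1}{7 O}$
$h{\left(t \right)} = t + \frac{-1 + 2 t}{7 t}$ ($h{\left(t \right)} = \frac{-1 + 2 t}{7 t} + t = t + \frac{-1 + 2 t}{7 t}$)
$\frac{-3444 + 23845}{h{\left(100 \right)} + n{\left(55,-194 \right)}} = \frac{-3444 + 23845}{\left(\frac{2}{7} + 100 - \frac{1}{7 \cdot 100}\right) + 55} = \frac{20401}{\left(\frac{2}{7} + 100 - \frac{1}{700}\right) + 55} = \frac{20401}{\frac{70199}{700} + 55} = \frac{20401}{\frac{108699}{700}} = 20401 \cdot \frac{700}{108699} = \frac{14280700}{108699}$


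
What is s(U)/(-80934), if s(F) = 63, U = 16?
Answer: -3/3854 ≈ -0.00077841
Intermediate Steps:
s(U)/(-80934) = 63/(-80934) = 63*(-1/80934) = -3/3854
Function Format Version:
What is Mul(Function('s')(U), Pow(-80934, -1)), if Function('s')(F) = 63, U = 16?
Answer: Rational(-3, 3854) ≈ -0.00077841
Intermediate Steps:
Mul(Function('s')(U), Pow(-80934, -1)) = Mul(63, Pow(-80934, -1)) = Mul(63, Rational(-1, 80934)) = Rational(-3, 3854)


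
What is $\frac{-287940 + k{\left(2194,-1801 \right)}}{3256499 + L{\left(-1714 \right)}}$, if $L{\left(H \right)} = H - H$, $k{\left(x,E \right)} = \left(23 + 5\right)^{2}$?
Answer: $- \frac{287156}{3256499} \approx -0.088179$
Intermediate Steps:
$k{\left(x,E \right)} = 784$ ($k{\left(x,E \right)} = 28^{2} = 784$)
$L{\left(H \right)} = 0$
$\frac{-287940 + k{\left(2194,-1801 \right)}}{3256499 + L{\left(-1714 \right)}} = \frac{-287940 + 784}{3256499 + 0} = - \frac{287156}{3256499}$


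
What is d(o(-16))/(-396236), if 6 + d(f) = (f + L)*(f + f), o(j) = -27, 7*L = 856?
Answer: 9015/693413 ≈ 0.013001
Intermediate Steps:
L = 856/7 (L = (⅐)*856 = 856/7 ≈ 122.29)
d(f) = -6 + 2*f*(856/7 + f) (d(f) = -6 + (f + 856/7)*(f + f) = -6 + (856/7 + f)*(2*f) = -6 + 2*f*(856/7 + f))
d(o(-16))/(-396236) = (-6 + 2*(-27)² + (1712/7)*(-27))/(-396236) = (-6 + 2*729 - 46224/7)*(-1/396236) = (-6 + 1458 - 46224/7)*(-1/396236) = -36060/7*(-1/396236) = 9015/693413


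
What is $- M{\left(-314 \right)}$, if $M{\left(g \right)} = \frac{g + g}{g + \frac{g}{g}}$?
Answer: $- \frac{628}{313} \approx -2.0064$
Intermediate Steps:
$M{\left(g \right)} = \frac{2 g}{1 + g}$ ($M{\left(g \right)} = \frac{2 g}{g + 1} = \frac{2 g}{1 + g}$)
$- M{\left(-314 \right)} = - \frac{2 \left(-314\right)}{1 - 314} = - \frac{2 \left(-314\right)}{-313} = - \frac{2 \left(-314\right) \left(-1\right)}{313} = \left(-1\right) \frac{628}{313} = - \frac{628}{313}$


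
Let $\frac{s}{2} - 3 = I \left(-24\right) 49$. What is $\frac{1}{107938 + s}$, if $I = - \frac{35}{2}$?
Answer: $\frac{1}{149104} \approx 6.7067 \cdot 10^{-6}$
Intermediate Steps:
$I = - \frac{35}{2}$ ($I = \left(-35\right) \frac{1}{2} = - \frac{35}{2} \approx -17.5$)
$s = 41166$ ($s = 6 + 2 \left(- \frac{35}{2}\right) \left(-24\right) 49 = 6 + 2 \cdot 420 \cdot 49 = 6 + 2 \cdot 20580 = 6 + 41160 = 41166$)
$\frac{1}{107938 + s} = \frac{1}{107938 + 41166} = \frac{1}{149104}$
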